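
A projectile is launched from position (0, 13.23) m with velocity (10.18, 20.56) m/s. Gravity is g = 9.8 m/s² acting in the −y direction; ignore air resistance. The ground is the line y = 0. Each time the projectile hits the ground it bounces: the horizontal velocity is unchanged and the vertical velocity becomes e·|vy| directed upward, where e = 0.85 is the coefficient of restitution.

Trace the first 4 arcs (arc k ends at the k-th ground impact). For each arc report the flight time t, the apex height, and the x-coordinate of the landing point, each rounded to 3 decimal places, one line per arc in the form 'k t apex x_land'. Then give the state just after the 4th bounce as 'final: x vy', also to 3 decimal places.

Arc 1: start y=13.230, vy=20.560 → t=4.763, apex=34.797, x_land=48.485, impact vy=-26.116
  bounce: vy ← 0.85·26.116 = 22.198
Arc 2: start y=0.000, vy=22.198 → t=4.530, apex=25.141, x_land=94.603, impact vy=-22.198
  bounce: vy ← 0.85·22.198 = 18.868
Arc 3: start y=0.000, vy=18.868 → t=3.851, apex=18.164, x_land=133.804, impact vy=-18.868
  bounce: vy ← 0.85·18.868 = 16.038
Arc 4: start y=0.000, vy=16.038 → t=3.273, apex=13.124, x_land=167.124, impact vy=-16.038
  bounce: vy ← 0.85·16.038 = 13.632

1 4.763 34.797 48.485
2 4.530 25.141 94.603
3 3.851 18.164 133.804
4 3.273 13.124 167.124
final: 167.124 13.632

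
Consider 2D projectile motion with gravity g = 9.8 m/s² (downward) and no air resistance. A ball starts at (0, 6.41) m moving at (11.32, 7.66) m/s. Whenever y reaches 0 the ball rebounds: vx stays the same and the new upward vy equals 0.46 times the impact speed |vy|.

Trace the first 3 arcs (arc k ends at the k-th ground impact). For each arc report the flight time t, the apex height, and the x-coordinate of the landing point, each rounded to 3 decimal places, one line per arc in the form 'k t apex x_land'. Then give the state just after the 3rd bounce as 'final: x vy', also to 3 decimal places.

Arc 1: start y=6.410, vy=7.660 → t=2.167, apex=9.404, x_land=24.530, impact vy=-13.576
  bounce: vy ← 0.46·13.576 = 6.245
Arc 2: start y=0.000, vy=6.245 → t=1.274, apex=1.990, x_land=38.957, impact vy=-6.245
  bounce: vy ← 0.46·6.245 = 2.873
Arc 3: start y=0.000, vy=2.873 → t=0.586, apex=0.421, x_land=45.594, impact vy=-2.873
  bounce: vy ← 0.46·2.873 = 1.321

1 2.167 9.404 24.530
2 1.274 1.990 38.957
3 0.586 0.421 45.594
final: 45.594 1.321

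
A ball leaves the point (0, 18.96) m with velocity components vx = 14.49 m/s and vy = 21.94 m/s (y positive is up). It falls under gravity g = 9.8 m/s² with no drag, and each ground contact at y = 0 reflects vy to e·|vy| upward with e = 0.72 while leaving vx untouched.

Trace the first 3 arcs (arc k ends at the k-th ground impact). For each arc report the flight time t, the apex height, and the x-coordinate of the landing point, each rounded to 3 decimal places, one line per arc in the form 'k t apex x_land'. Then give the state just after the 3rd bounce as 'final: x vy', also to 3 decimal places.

Arc 1: start y=18.960, vy=21.940 → t=5.219, apex=43.519, x_land=75.623, impact vy=-29.206
  bounce: vy ← 0.72·29.206 = 21.028
Arc 2: start y=0.000, vy=21.028 → t=4.291, apex=22.560, x_land=137.806, impact vy=-21.028
  bounce: vy ← 0.72·21.028 = 15.140
Arc 3: start y=0.000, vy=15.140 → t=3.090, apex=11.695, x_land=182.578, impact vy=-15.140
  bounce: vy ← 0.72·15.140 = 10.901

1 5.219 43.519 75.623
2 4.291 22.560 137.806
3 3.090 11.695 182.578
final: 182.578 10.901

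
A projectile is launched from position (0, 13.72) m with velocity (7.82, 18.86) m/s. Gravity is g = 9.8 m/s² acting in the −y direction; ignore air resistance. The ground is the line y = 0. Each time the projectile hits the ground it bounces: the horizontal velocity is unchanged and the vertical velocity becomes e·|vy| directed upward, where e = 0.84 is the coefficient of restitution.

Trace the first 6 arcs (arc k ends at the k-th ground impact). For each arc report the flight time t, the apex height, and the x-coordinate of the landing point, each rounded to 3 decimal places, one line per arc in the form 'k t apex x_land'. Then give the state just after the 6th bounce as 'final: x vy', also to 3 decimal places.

1 4.475 31.868 34.992
2 4.284 22.486 68.496
3 3.599 15.866 96.639
4 3.023 11.195 120.280
5 2.539 7.899 140.138
6 2.133 5.574 156.818
final: 156.818 8.780

Arc 1: start y=13.720, vy=18.860 → t=4.475, apex=31.868, x_land=34.992, impact vy=-24.992
  bounce: vy ← 0.84·24.992 = 20.993
Arc 2: start y=0.000, vy=20.993 → t=4.284, apex=22.486, x_land=68.496, impact vy=-20.993
  bounce: vy ← 0.84·20.993 = 17.635
Arc 3: start y=0.000, vy=17.635 → t=3.599, apex=15.866, x_land=96.639, impact vy=-17.635
  bounce: vy ← 0.84·17.635 = 14.813
Arc 4: start y=0.000, vy=14.813 → t=3.023, apex=11.195, x_land=120.280, impact vy=-14.813
  bounce: vy ← 0.84·14.813 = 12.443
Arc 5: start y=0.000, vy=12.443 → t=2.539, apex=7.899, x_land=140.138, impact vy=-12.443
  bounce: vy ← 0.84·12.443 = 10.452
Arc 6: start y=0.000, vy=10.452 → t=2.133, apex=5.574, x_land=156.818, impact vy=-10.452
  bounce: vy ← 0.84·10.452 = 8.780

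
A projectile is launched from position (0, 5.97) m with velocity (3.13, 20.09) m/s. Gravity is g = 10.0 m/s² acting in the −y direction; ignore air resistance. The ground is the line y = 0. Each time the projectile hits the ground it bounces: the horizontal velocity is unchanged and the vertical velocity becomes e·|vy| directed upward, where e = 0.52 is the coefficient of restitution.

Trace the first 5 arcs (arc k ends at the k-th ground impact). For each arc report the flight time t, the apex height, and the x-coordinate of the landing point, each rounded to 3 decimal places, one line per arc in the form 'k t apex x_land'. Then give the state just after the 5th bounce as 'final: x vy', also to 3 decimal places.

1 4.296 26.150 13.446
2 2.378 7.071 20.891
3 1.237 1.912 24.762
4 0.643 0.517 26.775
5 0.334 0.140 27.822
final: 27.822 0.870

Arc 1: start y=5.970, vy=20.090 → t=4.296, apex=26.150, x_land=13.446, impact vy=-22.869
  bounce: vy ← 0.52·22.869 = 11.892
Arc 2: start y=0.000, vy=11.892 → t=2.378, apex=7.071, x_land=20.891, impact vy=-11.892
  bounce: vy ← 0.52·11.892 = 6.184
Arc 3: start y=0.000, vy=6.184 → t=1.237, apex=1.912, x_land=24.762, impact vy=-6.184
  bounce: vy ← 0.52·6.184 = 3.216
Arc 4: start y=0.000, vy=3.216 → t=0.643, apex=0.517, x_land=26.775, impact vy=-3.216
  bounce: vy ← 0.52·3.216 = 1.672
Arc 5: start y=0.000, vy=1.672 → t=0.334, apex=0.140, x_land=27.822, impact vy=-1.672
  bounce: vy ← 0.52·1.672 = 0.870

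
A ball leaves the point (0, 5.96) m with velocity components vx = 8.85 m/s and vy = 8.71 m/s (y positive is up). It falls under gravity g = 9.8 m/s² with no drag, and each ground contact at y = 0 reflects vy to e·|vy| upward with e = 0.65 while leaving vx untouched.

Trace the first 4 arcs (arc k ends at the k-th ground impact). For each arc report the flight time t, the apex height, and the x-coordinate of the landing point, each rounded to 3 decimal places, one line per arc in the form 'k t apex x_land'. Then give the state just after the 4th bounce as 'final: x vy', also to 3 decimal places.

Arc 1: start y=5.960, vy=8.710 → t=2.305, apex=9.831, x_land=20.401, impact vy=-13.881
  bounce: vy ← 0.65·13.881 = 9.023
Arc 2: start y=0.000, vy=9.023 → t=1.841, apex=4.153, x_land=36.697, impact vy=-9.023
  bounce: vy ← 0.65·9.023 = 5.865
Arc 3: start y=0.000, vy=5.865 → t=1.197, apex=1.755, x_land=47.289, impact vy=-5.865
  bounce: vy ← 0.65·5.865 = 3.812
Arc 4: start y=0.000, vy=3.812 → t=0.778, apex=0.741, x_land=54.174, impact vy=-3.812
  bounce: vy ← 0.65·3.812 = 2.478

1 2.305 9.831 20.401
2 1.841 4.153 36.697
3 1.197 1.755 47.289
4 0.778 0.741 54.174
final: 54.174 2.478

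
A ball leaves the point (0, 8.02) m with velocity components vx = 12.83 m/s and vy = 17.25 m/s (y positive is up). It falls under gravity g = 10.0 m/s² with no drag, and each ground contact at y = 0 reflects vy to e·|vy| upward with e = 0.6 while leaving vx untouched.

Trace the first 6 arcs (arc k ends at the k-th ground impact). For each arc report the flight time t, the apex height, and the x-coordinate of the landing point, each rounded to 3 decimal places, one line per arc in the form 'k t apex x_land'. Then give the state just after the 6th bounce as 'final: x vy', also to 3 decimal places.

Arc 1: start y=8.020, vy=17.250 → t=3.865, apex=22.898, x_land=49.588, impact vy=-21.400
  bounce: vy ← 0.6·21.400 = 12.840
Arc 2: start y=0.000, vy=12.840 → t=2.568, apex=8.243, x_land=82.536, impact vy=-12.840
  bounce: vy ← 0.6·12.840 = 7.704
Arc 3: start y=0.000, vy=7.704 → t=1.541, apex=2.968, x_land=102.304, impact vy=-7.704
  bounce: vy ← 0.6·7.704 = 4.622
Arc 4: start y=0.000, vy=4.622 → t=0.924, apex=1.068, x_land=114.165, impact vy=-4.622
  bounce: vy ← 0.6·4.622 = 2.773
Arc 5: start y=0.000, vy=2.773 → t=0.555, apex=0.385, x_land=121.282, impact vy=-2.773
  bounce: vy ← 0.6·2.773 = 1.664
Arc 6: start y=0.000, vy=1.664 → t=0.333, apex=0.138, x_land=125.552, impact vy=-1.664
  bounce: vy ← 0.6·1.664 = 0.998

1 3.865 22.898 49.588
2 2.568 8.243 82.536
3 1.541 2.968 102.304
4 0.924 1.068 114.165
5 0.555 0.385 121.282
6 0.333 0.138 125.552
final: 125.552 0.998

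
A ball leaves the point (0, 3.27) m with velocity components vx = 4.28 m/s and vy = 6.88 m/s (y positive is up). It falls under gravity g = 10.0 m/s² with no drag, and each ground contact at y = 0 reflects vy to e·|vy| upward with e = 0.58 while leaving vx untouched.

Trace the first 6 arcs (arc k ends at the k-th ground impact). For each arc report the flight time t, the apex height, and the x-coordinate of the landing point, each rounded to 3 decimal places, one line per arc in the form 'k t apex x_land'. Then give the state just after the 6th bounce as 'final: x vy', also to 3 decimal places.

Arc 1: start y=3.270, vy=6.880 → t=1.750, apex=5.637, x_land=7.489, impact vy=-10.618
  bounce: vy ← 0.58·10.618 = 6.158
Arc 2: start y=0.000, vy=6.158 → t=1.232, apex=1.896, x_land=12.760, impact vy=-6.158
  bounce: vy ← 0.58·6.158 = 3.572
Arc 3: start y=0.000, vy=3.572 → t=0.714, apex=0.638, x_land=15.818, impact vy=-3.572
  bounce: vy ← 0.58·3.572 = 2.072
Arc 4: start y=0.000, vy=2.072 → t=0.414, apex=0.215, x_land=17.591, impact vy=-2.072
  bounce: vy ← 0.58·2.072 = 1.202
Arc 5: start y=0.000, vy=1.202 → t=0.240, apex=0.072, x_land=18.620, impact vy=-1.202
  bounce: vy ← 0.58·1.202 = 0.697
Arc 6: start y=0.000, vy=0.697 → t=0.139, apex=0.024, x_land=19.216, impact vy=-0.697
  bounce: vy ← 0.58·0.697 = 0.404

1 1.750 5.637 7.489
2 1.232 1.896 12.760
3 0.714 0.638 15.818
4 0.414 0.215 17.591
5 0.240 0.072 18.620
6 0.139 0.024 19.216
final: 19.216 0.404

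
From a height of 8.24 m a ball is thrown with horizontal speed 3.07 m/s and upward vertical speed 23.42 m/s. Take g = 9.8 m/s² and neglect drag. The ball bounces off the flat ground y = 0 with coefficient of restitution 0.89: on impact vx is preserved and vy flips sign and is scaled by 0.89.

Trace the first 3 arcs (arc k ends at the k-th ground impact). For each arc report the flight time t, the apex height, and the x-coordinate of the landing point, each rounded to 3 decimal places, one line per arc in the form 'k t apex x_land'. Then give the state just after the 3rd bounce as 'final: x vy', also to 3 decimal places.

1 5.109 36.225 15.684
2 4.840 28.693 30.542
3 4.307 22.728 43.766
final: 43.766 18.784

Arc 1: start y=8.240, vy=23.420 → t=5.109, apex=36.225, x_land=15.684, impact vy=-26.646
  bounce: vy ← 0.89·26.646 = 23.715
Arc 2: start y=0.000, vy=23.715 → t=4.840, apex=28.693, x_land=30.542, impact vy=-23.715
  bounce: vy ← 0.89·23.715 = 21.106
Arc 3: start y=0.000, vy=21.106 → t=4.307, apex=22.728, x_land=43.766, impact vy=-21.106
  bounce: vy ← 0.89·21.106 = 18.784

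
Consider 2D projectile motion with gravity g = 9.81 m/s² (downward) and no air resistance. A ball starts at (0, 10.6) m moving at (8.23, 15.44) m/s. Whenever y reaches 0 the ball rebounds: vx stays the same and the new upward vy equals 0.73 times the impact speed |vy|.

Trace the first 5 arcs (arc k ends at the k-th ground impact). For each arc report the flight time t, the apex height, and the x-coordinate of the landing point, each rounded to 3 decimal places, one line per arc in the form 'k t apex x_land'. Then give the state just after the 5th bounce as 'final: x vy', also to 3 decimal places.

Arc 1: start y=10.600, vy=15.440 → t=3.728, apex=22.751, x_land=30.678, impact vy=-21.127
  bounce: vy ← 0.73·21.127 = 15.423
Arc 2: start y=0.000, vy=15.423 → t=3.144, apex=12.124, x_land=56.556, impact vy=-15.423
  bounce: vy ← 0.73·15.423 = 11.259
Arc 3: start y=0.000, vy=11.259 → t=2.295, apex=6.461, x_land=75.447, impact vy=-11.259
  bounce: vy ← 0.73·11.259 = 8.219
Arc 4: start y=0.000, vy=8.219 → t=1.676, apex=3.443, x_land=89.237, impact vy=-8.219
  bounce: vy ← 0.73·8.219 = 6.000
Arc 5: start y=0.000, vy=6.000 → t=1.223, apex=1.835, x_land=99.304, impact vy=-6.000
  bounce: vy ← 0.73·6.000 = 4.380

1 3.728 22.751 30.678
2 3.144 12.124 56.556
3 2.295 6.461 75.447
4 1.676 3.443 89.237
5 1.223 1.835 99.304
final: 99.304 4.380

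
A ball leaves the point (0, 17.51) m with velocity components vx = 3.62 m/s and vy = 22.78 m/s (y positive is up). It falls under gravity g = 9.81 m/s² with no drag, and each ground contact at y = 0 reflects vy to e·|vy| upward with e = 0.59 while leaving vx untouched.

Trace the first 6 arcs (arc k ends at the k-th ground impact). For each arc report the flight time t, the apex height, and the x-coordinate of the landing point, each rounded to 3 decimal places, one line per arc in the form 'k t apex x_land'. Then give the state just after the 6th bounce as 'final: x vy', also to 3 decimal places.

Arc 1: start y=17.510, vy=22.780 → t=5.316, apex=43.959, x_land=19.243, impact vy=-29.368
  bounce: vy ← 0.59·29.368 = 17.327
Arc 2: start y=0.000, vy=17.327 → t=3.533, apex=15.302, x_land=32.031, impact vy=-17.327
  bounce: vy ← 0.59·17.327 = 10.223
Arc 3: start y=0.000, vy=10.223 → t=2.084, apex=5.327, x_land=39.576, impact vy=-10.223
  bounce: vy ← 0.59·10.223 = 6.032
Arc 4: start y=0.000, vy=6.032 → t=1.230, apex=1.854, x_land=44.027, impact vy=-6.032
  bounce: vy ← 0.59·6.032 = 3.559
Arc 5: start y=0.000, vy=3.559 → t=0.726, apex=0.645, x_land=46.653, impact vy=-3.559
  bounce: vy ← 0.59·3.559 = 2.100
Arc 6: start y=0.000, vy=2.100 → t=0.428, apex=0.225, x_land=48.203, impact vy=-2.100
  bounce: vy ← 0.59·2.100 = 1.239

1 5.316 43.959 19.243
2 3.533 15.302 32.031
3 2.084 5.327 39.576
4 1.230 1.854 44.027
5 0.726 0.645 46.653
6 0.428 0.225 48.203
final: 48.203 1.239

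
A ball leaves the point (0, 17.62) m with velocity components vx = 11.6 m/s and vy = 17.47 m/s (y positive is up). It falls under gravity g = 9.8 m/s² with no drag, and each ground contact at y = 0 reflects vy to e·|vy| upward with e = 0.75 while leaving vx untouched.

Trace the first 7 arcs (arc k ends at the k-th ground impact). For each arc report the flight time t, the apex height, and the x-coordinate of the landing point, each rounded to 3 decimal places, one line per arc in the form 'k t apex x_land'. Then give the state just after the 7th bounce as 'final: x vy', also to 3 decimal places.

Arc 1: start y=17.620, vy=17.470 → t=4.385, apex=33.191, x_land=50.869, impact vy=-25.506
  bounce: vy ← 0.75·25.506 = 19.129
Arc 2: start y=0.000, vy=19.129 → t=3.904, apex=18.670, x_land=96.156, impact vy=-19.129
  bounce: vy ← 0.75·19.129 = 14.347
Arc 3: start y=0.000, vy=14.347 → t=2.928, apex=10.502, x_land=130.120, impact vy=-14.347
  bounce: vy ← 0.75·14.347 = 10.760
Arc 4: start y=0.000, vy=10.760 → t=2.196, apex=5.907, x_land=155.593, impact vy=-10.760
  bounce: vy ← 0.75·10.760 = 8.070
Arc 5: start y=0.000, vy=8.070 → t=1.647, apex=3.323, x_land=174.699, impact vy=-8.070
  bounce: vy ← 0.75·8.070 = 6.053
Arc 6: start y=0.000, vy=6.053 → t=1.235, apex=1.869, x_land=189.027, impact vy=-6.053
  bounce: vy ← 0.75·6.053 = 4.540
Arc 7: start y=0.000, vy=4.540 → t=0.926, apex=1.051, x_land=199.774, impact vy=-4.540
  bounce: vy ← 0.75·4.540 = 3.405

1 4.385 33.191 50.869
2 3.904 18.670 96.156
3 2.928 10.502 130.120
4 2.196 5.907 155.593
5 1.647 3.323 174.699
6 1.235 1.869 189.027
7 0.926 1.051 199.774
final: 199.774 3.405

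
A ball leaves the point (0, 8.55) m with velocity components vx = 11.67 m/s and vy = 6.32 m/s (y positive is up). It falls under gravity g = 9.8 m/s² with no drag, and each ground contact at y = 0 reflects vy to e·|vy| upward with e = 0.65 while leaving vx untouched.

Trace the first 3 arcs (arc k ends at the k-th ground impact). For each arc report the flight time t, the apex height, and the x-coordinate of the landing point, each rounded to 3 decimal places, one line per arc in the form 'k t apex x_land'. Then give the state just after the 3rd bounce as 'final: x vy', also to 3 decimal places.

1 2.115 10.588 24.680
2 1.911 4.473 46.981
3 1.242 1.890 61.477
final: 61.477 3.956

Arc 1: start y=8.550, vy=6.320 → t=2.115, apex=10.588, x_land=24.680, impact vy=-14.406
  bounce: vy ← 0.65·14.406 = 9.364
Arc 2: start y=0.000, vy=9.364 → t=1.911, apex=4.473, x_land=46.981, impact vy=-9.364
  bounce: vy ← 0.65·9.364 = 6.086
Arc 3: start y=0.000, vy=6.086 → t=1.242, apex=1.890, x_land=61.477, impact vy=-6.086
  bounce: vy ← 0.65·6.086 = 3.956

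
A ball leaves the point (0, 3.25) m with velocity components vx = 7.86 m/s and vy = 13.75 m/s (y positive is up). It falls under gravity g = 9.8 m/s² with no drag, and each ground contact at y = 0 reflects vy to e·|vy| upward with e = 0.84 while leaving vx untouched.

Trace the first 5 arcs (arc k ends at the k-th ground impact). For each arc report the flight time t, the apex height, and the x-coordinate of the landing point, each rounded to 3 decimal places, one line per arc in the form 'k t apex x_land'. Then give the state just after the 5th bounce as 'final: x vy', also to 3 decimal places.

1 3.025 12.896 23.779
2 2.725 9.099 45.201
3 2.289 6.421 63.196
4 1.923 4.530 78.311
5 1.615 3.197 91.008
final: 91.008 6.649

Arc 1: start y=3.250, vy=13.750 → t=3.025, apex=12.896, x_land=23.779, impact vy=-15.899
  bounce: vy ← 0.84·15.899 = 13.355
Arc 2: start y=0.000, vy=13.355 → t=2.725, apex=9.099, x_land=45.201, impact vy=-13.355
  bounce: vy ← 0.84·13.355 = 11.218
Arc 3: start y=0.000, vy=11.218 → t=2.289, apex=6.421, x_land=63.196, impact vy=-11.218
  bounce: vy ← 0.84·11.218 = 9.423
Arc 4: start y=0.000, vy=9.423 → t=1.923, apex=4.530, x_land=78.311, impact vy=-9.423
  bounce: vy ← 0.84·9.423 = 7.915
Arc 5: start y=0.000, vy=7.915 → t=1.615, apex=3.197, x_land=91.008, impact vy=-7.915
  bounce: vy ← 0.84·7.915 = 6.649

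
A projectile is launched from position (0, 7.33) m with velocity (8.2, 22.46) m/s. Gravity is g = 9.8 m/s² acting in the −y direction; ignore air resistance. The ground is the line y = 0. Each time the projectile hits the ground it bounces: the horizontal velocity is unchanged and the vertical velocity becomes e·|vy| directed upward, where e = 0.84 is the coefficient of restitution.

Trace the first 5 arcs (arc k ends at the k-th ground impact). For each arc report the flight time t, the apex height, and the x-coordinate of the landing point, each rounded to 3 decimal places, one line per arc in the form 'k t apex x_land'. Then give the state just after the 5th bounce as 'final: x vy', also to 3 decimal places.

1 4.890 33.067 40.095
2 4.364 23.332 75.882
3 3.666 16.463 105.943
4 3.079 11.616 131.194
5 2.587 8.197 152.405
final: 152.405 10.647

Arc 1: start y=7.330, vy=22.460 → t=4.890, apex=33.067, x_land=40.095, impact vy=-25.458
  bounce: vy ← 0.84·25.458 = 21.385
Arc 2: start y=0.000, vy=21.385 → t=4.364, apex=23.332, x_land=75.882, impact vy=-21.385
  bounce: vy ← 0.84·21.385 = 17.963
Arc 3: start y=0.000, vy=17.963 → t=3.666, apex=16.463, x_land=105.943, impact vy=-17.963
  bounce: vy ← 0.84·17.963 = 15.089
Arc 4: start y=0.000, vy=15.089 → t=3.079, apex=11.616, x_land=131.194, impact vy=-15.089
  bounce: vy ← 0.84·15.089 = 12.675
Arc 5: start y=0.000, vy=12.675 → t=2.587, apex=8.197, x_land=152.405, impact vy=-12.675
  bounce: vy ← 0.84·12.675 = 10.647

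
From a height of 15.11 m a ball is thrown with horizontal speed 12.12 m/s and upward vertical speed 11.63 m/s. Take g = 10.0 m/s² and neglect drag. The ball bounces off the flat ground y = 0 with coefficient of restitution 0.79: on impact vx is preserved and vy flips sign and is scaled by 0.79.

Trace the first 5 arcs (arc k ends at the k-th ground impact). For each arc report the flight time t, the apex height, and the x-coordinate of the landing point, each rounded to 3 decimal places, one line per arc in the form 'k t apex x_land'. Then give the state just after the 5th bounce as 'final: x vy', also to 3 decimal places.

1 3.255 21.873 39.445
2 3.305 13.651 79.497
3 2.611 8.519 111.139
4 2.062 5.317 136.135
5 1.629 3.318 155.883
final: 155.883 6.436

Arc 1: start y=15.110, vy=11.630 → t=3.255, apex=21.873, x_land=39.445, impact vy=-20.915
  bounce: vy ← 0.79·20.915 = 16.523
Arc 2: start y=0.000, vy=16.523 → t=3.305, apex=13.651, x_land=79.497, impact vy=-16.523
  bounce: vy ← 0.79·16.523 = 13.053
Arc 3: start y=0.000, vy=13.053 → t=2.611, apex=8.519, x_land=111.139, impact vy=-13.053
  bounce: vy ← 0.79·13.053 = 10.312
Arc 4: start y=0.000, vy=10.312 → t=2.062, apex=5.317, x_land=136.135, impact vy=-10.312
  bounce: vy ← 0.79·10.312 = 8.147
Arc 5: start y=0.000, vy=8.147 → t=1.629, apex=3.318, x_land=155.883, impact vy=-8.147
  bounce: vy ← 0.79·8.147 = 6.436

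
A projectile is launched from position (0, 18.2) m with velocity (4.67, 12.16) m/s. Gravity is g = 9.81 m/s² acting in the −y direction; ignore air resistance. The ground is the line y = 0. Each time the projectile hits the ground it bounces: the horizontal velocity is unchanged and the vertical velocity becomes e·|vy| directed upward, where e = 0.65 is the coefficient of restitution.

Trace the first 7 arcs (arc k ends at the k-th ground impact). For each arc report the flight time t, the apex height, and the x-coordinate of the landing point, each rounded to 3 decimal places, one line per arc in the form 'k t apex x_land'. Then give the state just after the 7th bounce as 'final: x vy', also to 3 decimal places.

1 3.530 25.736 16.486
2 2.978 10.874 30.392
3 1.936 4.594 39.432
4 1.258 1.941 45.307
5 0.818 0.820 49.126
6 0.532 0.346 51.608
7 0.346 0.146 53.222
final: 53.222 1.102

Arc 1: start y=18.200, vy=12.160 → t=3.530, apex=25.736, x_land=16.486, impact vy=-22.471
  bounce: vy ← 0.65·22.471 = 14.606
Arc 2: start y=0.000, vy=14.606 → t=2.978, apex=10.874, x_land=30.392, impact vy=-14.606
  bounce: vy ← 0.65·14.606 = 9.494
Arc 3: start y=0.000, vy=9.494 → t=1.936, apex=4.594, x_land=39.432, impact vy=-9.494
  bounce: vy ← 0.65·9.494 = 6.171
Arc 4: start y=0.000, vy=6.171 → t=1.258, apex=1.941, x_land=45.307, impact vy=-6.171
  bounce: vy ← 0.65·6.171 = 4.011
Arc 5: start y=0.000, vy=4.011 → t=0.818, apex=0.820, x_land=49.126, impact vy=-4.011
  bounce: vy ← 0.65·4.011 = 2.607
Arc 6: start y=0.000, vy=2.607 → t=0.532, apex=0.346, x_land=51.608, impact vy=-2.607
  bounce: vy ← 0.65·2.607 = 1.695
Arc 7: start y=0.000, vy=1.695 → t=0.346, apex=0.146, x_land=53.222, impact vy=-1.695
  bounce: vy ← 0.65·1.695 = 1.102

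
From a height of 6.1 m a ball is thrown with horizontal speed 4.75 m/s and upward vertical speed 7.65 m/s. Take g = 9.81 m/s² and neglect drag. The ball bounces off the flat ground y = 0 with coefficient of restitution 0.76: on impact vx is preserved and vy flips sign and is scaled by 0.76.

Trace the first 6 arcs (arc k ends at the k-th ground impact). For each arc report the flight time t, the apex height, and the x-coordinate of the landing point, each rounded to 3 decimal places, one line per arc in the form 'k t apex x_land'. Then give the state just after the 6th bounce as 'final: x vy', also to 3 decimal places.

1 2.141 9.083 10.168
2 2.068 5.246 19.993
3 1.572 3.030 27.460
4 1.195 1.750 33.135
5 0.908 1.011 37.447
6 0.690 0.584 40.725
final: 40.725 2.572

Arc 1: start y=6.100, vy=7.650 → t=2.141, apex=9.083, x_land=10.168, impact vy=-13.349
  bounce: vy ← 0.76·13.349 = 10.145
Arc 2: start y=0.000, vy=10.145 → t=2.068, apex=5.246, x_land=19.993, impact vy=-10.145
  bounce: vy ← 0.76·10.145 = 7.711
Arc 3: start y=0.000, vy=7.711 → t=1.572, apex=3.030, x_land=27.460, impact vy=-7.711
  bounce: vy ← 0.76·7.711 = 5.860
Arc 4: start y=0.000, vy=5.860 → t=1.195, apex=1.750, x_land=33.135, impact vy=-5.860
  bounce: vy ← 0.76·5.860 = 4.454
Arc 5: start y=0.000, vy=4.454 → t=0.908, apex=1.011, x_land=37.447, impact vy=-4.454
  bounce: vy ← 0.76·4.454 = 3.385
Arc 6: start y=0.000, vy=3.385 → t=0.690, apex=0.584, x_land=40.725, impact vy=-3.385
  bounce: vy ← 0.76·3.385 = 2.572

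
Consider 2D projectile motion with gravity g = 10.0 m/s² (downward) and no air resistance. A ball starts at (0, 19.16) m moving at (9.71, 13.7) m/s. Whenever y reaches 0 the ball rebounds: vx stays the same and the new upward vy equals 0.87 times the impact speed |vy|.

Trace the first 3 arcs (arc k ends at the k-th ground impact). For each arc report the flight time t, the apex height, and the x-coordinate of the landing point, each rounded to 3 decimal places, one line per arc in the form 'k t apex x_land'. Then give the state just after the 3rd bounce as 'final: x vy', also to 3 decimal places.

Arc 1: start y=19.160, vy=13.700 → t=3.759, apex=28.544, x_land=36.503, impact vy=-23.893
  bounce: vy ← 0.87·23.893 = 20.787
Arc 2: start y=0.000, vy=20.787 → t=4.157, apex=21.605, x_land=76.872, impact vy=-20.787
  bounce: vy ← 0.87·20.787 = 18.085
Arc 3: start y=0.000, vy=18.085 → t=3.617, apex=16.353, x_land=111.993, impact vy=-18.085
  bounce: vy ← 0.87·18.085 = 15.734

1 3.759 28.544 36.503
2 4.157 21.605 76.872
3 3.617 16.353 111.993
final: 111.993 15.734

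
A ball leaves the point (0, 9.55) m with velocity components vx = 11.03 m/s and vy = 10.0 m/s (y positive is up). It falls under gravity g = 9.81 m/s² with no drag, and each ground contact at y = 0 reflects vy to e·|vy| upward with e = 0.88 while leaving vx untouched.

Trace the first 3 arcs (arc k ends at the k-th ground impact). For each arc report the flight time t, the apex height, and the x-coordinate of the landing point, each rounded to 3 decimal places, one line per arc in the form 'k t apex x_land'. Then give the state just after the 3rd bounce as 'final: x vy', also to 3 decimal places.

Arc 1: start y=9.550, vy=10.000 → t=2.747, apex=14.647, x_land=30.304, impact vy=-16.952
  bounce: vy ← 0.88·16.952 = 14.918
Arc 2: start y=0.000, vy=14.918 → t=3.041, apex=11.343, x_land=63.850, impact vy=-14.918
  bounce: vy ← 0.88·14.918 = 13.128
Arc 3: start y=0.000, vy=13.128 → t=2.676, apex=8.784, x_land=93.370, impact vy=-13.128
  bounce: vy ← 0.88·13.128 = 11.552

1 2.747 14.647 30.304
2 3.041 11.343 63.850
3 2.676 8.784 93.370
final: 93.370 11.552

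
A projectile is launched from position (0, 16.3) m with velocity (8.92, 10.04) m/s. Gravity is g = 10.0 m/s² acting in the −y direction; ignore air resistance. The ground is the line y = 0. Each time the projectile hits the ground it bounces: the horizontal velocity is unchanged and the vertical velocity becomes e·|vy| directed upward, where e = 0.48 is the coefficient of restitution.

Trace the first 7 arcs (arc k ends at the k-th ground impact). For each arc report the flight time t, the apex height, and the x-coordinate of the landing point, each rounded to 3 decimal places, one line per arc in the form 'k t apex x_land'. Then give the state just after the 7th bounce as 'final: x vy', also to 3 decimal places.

1 3.070 21.340 27.384
2 1.983 4.917 45.075
3 0.952 1.133 53.566
4 0.457 0.261 57.642
5 0.219 0.060 59.599
6 0.105 0.014 60.538
7 0.051 0.003 60.988
final: 60.988 0.121

Arc 1: start y=16.300, vy=10.040 → t=3.070, apex=21.340, x_land=27.384, impact vy=-20.659
  bounce: vy ← 0.48·20.659 = 9.916
Arc 2: start y=0.000, vy=9.916 → t=1.983, apex=4.917, x_land=45.075, impact vy=-9.916
  bounce: vy ← 0.48·9.916 = 4.760
Arc 3: start y=0.000, vy=4.760 → t=0.952, apex=1.133, x_land=53.566, impact vy=-4.760
  bounce: vy ← 0.48·4.760 = 2.285
Arc 4: start y=0.000, vy=2.285 → t=0.457, apex=0.261, x_land=57.642, impact vy=-2.285
  bounce: vy ← 0.48·2.285 = 1.097
Arc 5: start y=0.000, vy=1.097 → t=0.219, apex=0.060, x_land=59.599, impact vy=-1.097
  bounce: vy ← 0.48·1.097 = 0.526
Arc 6: start y=0.000, vy=0.526 → t=0.105, apex=0.014, x_land=60.538, impact vy=-0.526
  bounce: vy ← 0.48·0.526 = 0.253
Arc 7: start y=0.000, vy=0.253 → t=0.051, apex=0.003, x_land=60.988, impact vy=-0.253
  bounce: vy ← 0.48·0.253 = 0.121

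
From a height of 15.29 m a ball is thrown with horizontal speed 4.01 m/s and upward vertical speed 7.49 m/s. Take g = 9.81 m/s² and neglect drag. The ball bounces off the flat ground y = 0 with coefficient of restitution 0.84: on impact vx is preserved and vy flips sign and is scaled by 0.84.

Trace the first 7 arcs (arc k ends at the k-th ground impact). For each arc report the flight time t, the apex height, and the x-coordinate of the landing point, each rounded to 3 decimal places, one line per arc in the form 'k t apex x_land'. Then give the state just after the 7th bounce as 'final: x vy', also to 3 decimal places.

Arc 1: start y=15.290, vy=7.490 → t=2.687, apex=18.149, x_land=10.775, impact vy=-18.870
  bounce: vy ← 0.84·18.870 = 15.851
Arc 2: start y=0.000, vy=15.851 → t=3.232, apex=12.806, x_land=23.734, impact vy=-15.851
  bounce: vy ← 0.84·15.851 = 13.315
Arc 3: start y=0.000, vy=13.315 → t=2.715, apex=9.036, x_land=34.619, impact vy=-13.315
  bounce: vy ← 0.84·13.315 = 11.185
Arc 4: start y=0.000, vy=11.185 → t=2.280, apex=6.376, x_land=43.763, impact vy=-11.185
  bounce: vy ← 0.84·11.185 = 9.395
Arc 5: start y=0.000, vy=9.395 → t=1.915, apex=4.499, x_land=51.444, impact vy=-9.395
  bounce: vy ← 0.84·9.395 = 7.892
Arc 6: start y=0.000, vy=7.892 → t=1.609, apex=3.174, x_land=57.896, impact vy=-7.892
  bounce: vy ← 0.84·7.892 = 6.629
Arc 7: start y=0.000, vy=6.629 → t=1.352, apex=2.240, x_land=63.315, impact vy=-6.629
  bounce: vy ← 0.84·6.629 = 5.568

1 2.687 18.149 10.775
2 3.232 12.806 23.734
3 2.715 9.036 34.619
4 2.280 6.376 43.763
5 1.915 4.499 51.444
6 1.609 3.174 57.896
7 1.352 2.240 63.315
final: 63.315 5.568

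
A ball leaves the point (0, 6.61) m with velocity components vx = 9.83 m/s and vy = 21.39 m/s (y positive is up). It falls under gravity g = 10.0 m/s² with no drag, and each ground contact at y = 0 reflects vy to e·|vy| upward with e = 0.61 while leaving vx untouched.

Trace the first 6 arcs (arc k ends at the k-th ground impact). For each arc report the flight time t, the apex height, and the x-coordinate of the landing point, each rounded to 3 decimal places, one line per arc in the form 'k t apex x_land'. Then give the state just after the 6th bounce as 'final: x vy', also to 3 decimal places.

1 4.567 29.487 44.898
2 2.963 10.972 74.021
3 1.807 4.083 91.786
4 1.102 1.519 102.623
5 0.672 0.565 109.234
6 0.410 0.210 113.266
final: 113.266 1.251

Arc 1: start y=6.610, vy=21.390 → t=4.567, apex=29.487, x_land=44.898, impact vy=-24.284
  bounce: vy ← 0.61·24.284 = 14.813
Arc 2: start y=0.000, vy=14.813 → t=2.963, apex=10.972, x_land=74.021, impact vy=-14.813
  bounce: vy ← 0.61·14.813 = 9.036
Arc 3: start y=0.000, vy=9.036 → t=1.807, apex=4.083, x_land=91.786, impact vy=-9.036
  bounce: vy ← 0.61·9.036 = 5.512
Arc 4: start y=0.000, vy=5.512 → t=1.102, apex=1.519, x_land=102.623, impact vy=-5.512
  bounce: vy ← 0.61·5.512 = 3.362
Arc 5: start y=0.000, vy=3.362 → t=0.672, apex=0.565, x_land=109.234, impact vy=-3.362
  bounce: vy ← 0.61·3.362 = 2.051
Arc 6: start y=0.000, vy=2.051 → t=0.410, apex=0.210, x_land=113.266, impact vy=-2.051
  bounce: vy ← 0.61·2.051 = 1.251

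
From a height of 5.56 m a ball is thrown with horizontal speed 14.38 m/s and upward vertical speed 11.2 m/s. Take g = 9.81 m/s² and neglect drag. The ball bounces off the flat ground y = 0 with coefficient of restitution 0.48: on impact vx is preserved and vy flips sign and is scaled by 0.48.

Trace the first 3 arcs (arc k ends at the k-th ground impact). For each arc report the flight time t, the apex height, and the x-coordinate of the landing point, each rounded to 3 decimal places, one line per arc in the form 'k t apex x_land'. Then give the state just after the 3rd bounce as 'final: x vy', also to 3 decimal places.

Arc 1: start y=5.560, vy=11.200 → t=2.703, apex=11.953, x_land=38.866, impact vy=-15.314
  bounce: vy ← 0.48·15.314 = 7.351
Arc 2: start y=0.000, vy=7.351 → t=1.499, apex=2.754, x_land=60.417, impact vy=-7.351
  bounce: vy ← 0.48·7.351 = 3.528
Arc 3: start y=0.000, vy=3.528 → t=0.719, apex=0.635, x_land=70.761, impact vy=-3.528
  bounce: vy ← 0.48·3.528 = 1.694

1 2.703 11.953 38.866
2 1.499 2.754 60.417
3 0.719 0.635 70.761
final: 70.761 1.694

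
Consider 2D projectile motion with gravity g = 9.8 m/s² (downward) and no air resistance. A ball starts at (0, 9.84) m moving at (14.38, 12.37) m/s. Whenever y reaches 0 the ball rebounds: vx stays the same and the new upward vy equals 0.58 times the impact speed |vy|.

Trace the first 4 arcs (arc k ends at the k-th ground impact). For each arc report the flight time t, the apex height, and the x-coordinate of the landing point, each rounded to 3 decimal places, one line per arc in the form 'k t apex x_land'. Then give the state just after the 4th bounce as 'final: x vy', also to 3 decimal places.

Arc 1: start y=9.840, vy=12.370 → t=3.160, apex=17.647, x_land=45.441, impact vy=-18.598
  bounce: vy ← 0.58·18.598 = 10.787
Arc 2: start y=0.000, vy=10.787 → t=2.201, apex=5.936, x_land=77.096, impact vy=-10.787
  bounce: vy ← 0.58·10.787 = 6.256
Arc 3: start y=0.000, vy=6.256 → t=1.277, apex=1.997, x_land=95.457, impact vy=-6.256
  bounce: vy ← 0.58·6.256 = 3.629
Arc 4: start y=0.000, vy=3.629 → t=0.741, apex=0.672, x_land=106.106, impact vy=-3.629
  bounce: vy ← 0.58·3.629 = 2.105

1 3.160 17.647 45.441
2 2.201 5.936 77.096
3 1.277 1.997 95.457
4 0.741 0.672 106.106
final: 106.106 2.105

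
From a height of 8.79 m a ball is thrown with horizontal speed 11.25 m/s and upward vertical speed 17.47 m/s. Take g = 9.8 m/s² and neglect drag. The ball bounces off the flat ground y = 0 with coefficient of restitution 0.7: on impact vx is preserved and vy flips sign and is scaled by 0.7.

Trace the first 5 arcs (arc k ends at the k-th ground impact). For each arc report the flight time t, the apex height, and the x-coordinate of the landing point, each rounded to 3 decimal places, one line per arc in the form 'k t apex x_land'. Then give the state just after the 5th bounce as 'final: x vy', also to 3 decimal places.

Arc 1: start y=8.790, vy=17.470 → t=4.012, apex=24.361, x_land=45.139, impact vy=-21.851
  bounce: vy ← 0.7·21.851 = 15.296
Arc 2: start y=0.000, vy=15.296 → t=3.122, apex=11.937, x_land=80.258, impact vy=-15.296
  bounce: vy ← 0.7·15.296 = 10.707
Arc 3: start y=0.000, vy=10.707 → t=2.185, apex=5.849, x_land=104.841, impact vy=-10.707
  bounce: vy ← 0.7·10.707 = 7.495
Arc 4: start y=0.000, vy=7.495 → t=1.530, apex=2.866, x_land=122.049, impact vy=-7.495
  bounce: vy ← 0.7·7.495 = 5.247
Arc 5: start y=0.000, vy=5.247 → t=1.071, apex=1.404, x_land=134.094, impact vy=-5.247
  bounce: vy ← 0.7·5.247 = 3.673

1 4.012 24.361 45.139
2 3.122 11.937 80.258
3 2.185 5.849 104.841
4 1.530 2.866 122.049
5 1.071 1.404 134.094
final: 134.094 3.673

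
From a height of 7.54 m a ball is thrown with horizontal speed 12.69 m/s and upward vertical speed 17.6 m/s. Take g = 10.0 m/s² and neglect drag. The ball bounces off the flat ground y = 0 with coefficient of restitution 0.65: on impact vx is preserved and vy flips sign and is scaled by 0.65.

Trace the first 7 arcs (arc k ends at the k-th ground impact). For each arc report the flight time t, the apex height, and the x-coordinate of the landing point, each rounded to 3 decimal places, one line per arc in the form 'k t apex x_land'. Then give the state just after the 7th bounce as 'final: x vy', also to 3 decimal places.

1 3.906 23.028 49.568
2 2.790 9.729 84.972
3 1.813 4.111 107.984
4 1.179 1.737 122.942
5 0.766 0.734 132.665
6 0.498 0.310 138.985
7 0.324 0.131 143.092
final: 143.092 1.052

Arc 1: start y=7.540, vy=17.600 → t=3.906, apex=23.028, x_land=49.568, impact vy=-21.461
  bounce: vy ← 0.65·21.461 = 13.949
Arc 2: start y=0.000, vy=13.949 → t=2.790, apex=9.729, x_land=84.972, impact vy=-13.949
  bounce: vy ← 0.65·13.949 = 9.067
Arc 3: start y=0.000, vy=9.067 → t=1.813, apex=4.111, x_land=107.984, impact vy=-9.067
  bounce: vy ← 0.65·9.067 = 5.894
Arc 4: start y=0.000, vy=5.894 → t=1.179, apex=1.737, x_land=122.942, impact vy=-5.894
  bounce: vy ← 0.65·5.894 = 3.831
Arc 5: start y=0.000, vy=3.831 → t=0.766, apex=0.734, x_land=132.665, impact vy=-3.831
  bounce: vy ← 0.65·3.831 = 2.490
Arc 6: start y=0.000, vy=2.490 → t=0.498, apex=0.310, x_land=138.985, impact vy=-2.490
  bounce: vy ← 0.65·2.490 = 1.619
Arc 7: start y=0.000, vy=1.619 → t=0.324, apex=0.131, x_land=143.092, impact vy=-1.619
  bounce: vy ← 0.65·1.619 = 1.052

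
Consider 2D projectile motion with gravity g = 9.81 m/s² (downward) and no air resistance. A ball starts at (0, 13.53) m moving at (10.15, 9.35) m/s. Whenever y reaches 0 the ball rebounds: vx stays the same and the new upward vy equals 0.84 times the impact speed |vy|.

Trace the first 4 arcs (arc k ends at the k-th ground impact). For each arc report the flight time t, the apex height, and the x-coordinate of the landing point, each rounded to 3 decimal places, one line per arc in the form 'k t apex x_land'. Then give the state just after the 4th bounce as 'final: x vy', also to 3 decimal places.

1 2.868 17.986 29.110
2 3.217 12.691 61.763
3 2.702 8.955 89.191
4 2.270 6.318 112.231
final: 112.231 9.353

Arc 1: start y=13.530, vy=9.350 → t=2.868, apex=17.986, x_land=29.110, impact vy=-18.785
  bounce: vy ← 0.84·18.785 = 15.780
Arc 2: start y=0.000, vy=15.780 → t=3.217, apex=12.691, x_land=61.763, impact vy=-15.780
  bounce: vy ← 0.84·15.780 = 13.255
Arc 3: start y=0.000, vy=13.255 → t=2.702, apex=8.955, x_land=89.191, impact vy=-13.255
  bounce: vy ← 0.84·13.255 = 11.134
Arc 4: start y=0.000, vy=11.134 → t=2.270, apex=6.318, x_land=112.231, impact vy=-11.134
  bounce: vy ← 0.84·11.134 = 9.353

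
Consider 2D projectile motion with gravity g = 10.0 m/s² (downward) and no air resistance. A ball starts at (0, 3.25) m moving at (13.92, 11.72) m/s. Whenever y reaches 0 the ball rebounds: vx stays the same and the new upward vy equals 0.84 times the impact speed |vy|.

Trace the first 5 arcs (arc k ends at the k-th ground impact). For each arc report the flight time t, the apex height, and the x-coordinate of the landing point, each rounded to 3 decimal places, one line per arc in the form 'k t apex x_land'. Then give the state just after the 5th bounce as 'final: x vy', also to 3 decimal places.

1 2.595 10.118 36.116
2 2.390 7.139 69.382
3 2.007 5.037 97.326
4 1.686 3.554 120.799
5 1.416 2.508 140.517
final: 140.517 5.949

Arc 1: start y=3.250, vy=11.720 → t=2.595, apex=10.118, x_land=36.116, impact vy=-14.225
  bounce: vy ← 0.84·14.225 = 11.949
Arc 2: start y=0.000, vy=11.949 → t=2.390, apex=7.139, x_land=69.382, impact vy=-11.949
  bounce: vy ← 0.84·11.949 = 10.037
Arc 3: start y=0.000, vy=10.037 → t=2.007, apex=5.037, x_land=97.326, impact vy=-10.037
  bounce: vy ← 0.84·10.037 = 8.431
Arc 4: start y=0.000, vy=8.431 → t=1.686, apex=3.554, x_land=120.799, impact vy=-8.431
  bounce: vy ← 0.84·8.431 = 7.082
Arc 5: start y=0.000, vy=7.082 → t=1.416, apex=2.508, x_land=140.517, impact vy=-7.082
  bounce: vy ← 0.84·7.082 = 5.949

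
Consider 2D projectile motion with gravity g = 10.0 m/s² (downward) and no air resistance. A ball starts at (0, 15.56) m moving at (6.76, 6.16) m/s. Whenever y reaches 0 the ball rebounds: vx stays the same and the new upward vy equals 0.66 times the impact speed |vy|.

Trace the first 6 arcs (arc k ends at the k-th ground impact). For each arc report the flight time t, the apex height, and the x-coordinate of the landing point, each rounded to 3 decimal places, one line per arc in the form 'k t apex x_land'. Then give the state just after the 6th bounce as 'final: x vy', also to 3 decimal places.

1 2.485 17.457 16.796
2 2.466 7.604 33.469
3 1.628 3.312 44.473
4 1.074 1.443 51.736
5 0.709 0.629 56.530
6 0.468 0.274 59.694
final: 59.694 1.544

Arc 1: start y=15.560, vy=6.160 → t=2.485, apex=17.457, x_land=16.796, impact vy=-18.685
  bounce: vy ← 0.66·18.685 = 12.332
Arc 2: start y=0.000, vy=12.332 → t=2.466, apex=7.604, x_land=33.469, impact vy=-12.332
  bounce: vy ← 0.66·12.332 = 8.139
Arc 3: start y=0.000, vy=8.139 → t=1.628, apex=3.312, x_land=44.473, impact vy=-8.139
  bounce: vy ← 0.66·8.139 = 5.372
Arc 4: start y=0.000, vy=5.372 → t=1.074, apex=1.443, x_land=51.736, impact vy=-5.372
  bounce: vy ← 0.66·5.372 = 3.546
Arc 5: start y=0.000, vy=3.546 → t=0.709, apex=0.629, x_land=56.530, impact vy=-3.546
  bounce: vy ← 0.66·3.546 = 2.340
Arc 6: start y=0.000, vy=2.340 → t=0.468, apex=0.274, x_land=59.694, impact vy=-2.340
  bounce: vy ← 0.66·2.340 = 1.544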